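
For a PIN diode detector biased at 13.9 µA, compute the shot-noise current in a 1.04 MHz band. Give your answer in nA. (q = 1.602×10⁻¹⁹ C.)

2.15 nA

I_n = √(2qI·B)
2qI·B = 2 × 1.602×10⁻¹⁹ × 1.39×10⁻⁵ × 1.04×10⁶ = 4.63×10⁻¹⁸ A²
I_n = √(4.63×10⁻¹⁸) = 2.15×10⁻⁹ A = 2.15 nA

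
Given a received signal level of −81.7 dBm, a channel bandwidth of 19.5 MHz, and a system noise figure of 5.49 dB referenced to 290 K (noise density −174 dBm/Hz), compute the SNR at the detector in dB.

13.9 dB

Noise floor: N = −174 + 10 log₁₀(B) + NF
10 log₁₀(1.95×10⁷) = 72.9 dB
N = −174 + 72.9 + 5.49 = −95.61 dBm
SNR = P_sig − N = −81.7 − (−95.61) = 13.91 dB → 13.9 dB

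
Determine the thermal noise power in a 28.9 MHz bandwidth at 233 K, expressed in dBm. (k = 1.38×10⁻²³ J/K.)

−100.3 dBm

P_n = kTB = 1.38×10⁻²³ × 233 × 2.89×10⁷ = 9.29×10⁻¹⁴ W
In dBm: 10 log₁₀(9.29×10⁻¹⁴ / 10⁻³) = −100.3 dBm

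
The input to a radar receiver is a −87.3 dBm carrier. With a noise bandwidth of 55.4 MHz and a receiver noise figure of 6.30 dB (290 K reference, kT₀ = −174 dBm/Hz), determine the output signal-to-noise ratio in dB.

3.0 dB

Noise floor: N = −174 + 10 log₁₀(B) + NF
10 log₁₀(5.54×10⁷) = 77.44 dB
N = −174 + 77.44 + 6.30 = −90.26 dBm
SNR = P_sig − N = −87.3 − (−90.26) = 2.96 dB → 3.0 dB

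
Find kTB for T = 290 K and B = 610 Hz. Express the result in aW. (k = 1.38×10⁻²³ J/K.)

P_n = kTB = 1.38×10⁻²³ × 290 × 6.10×10² = 2.44×10⁻¹⁸ W = 2.44 aW

2.44 aW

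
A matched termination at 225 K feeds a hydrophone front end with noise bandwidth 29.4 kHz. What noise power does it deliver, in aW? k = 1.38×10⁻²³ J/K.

91.3 aW

P_n = kTB = 1.38×10⁻²³ × 225 × 2.94×10⁴ = 9.13×10⁻¹⁷ W = 91.3 aW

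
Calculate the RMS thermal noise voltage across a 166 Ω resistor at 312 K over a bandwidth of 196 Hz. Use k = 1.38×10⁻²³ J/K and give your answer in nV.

23.7 nV

V_n = √(4kTRB)
4kTRB = 4 × 1.38×10⁻²³ × 312 × 1.66×10² × 1.96×10² = 5.60×10⁻¹⁶ V²
V_n = √(5.60×10⁻¹⁶) = 2.37×10⁻⁸ V = 23.7 nV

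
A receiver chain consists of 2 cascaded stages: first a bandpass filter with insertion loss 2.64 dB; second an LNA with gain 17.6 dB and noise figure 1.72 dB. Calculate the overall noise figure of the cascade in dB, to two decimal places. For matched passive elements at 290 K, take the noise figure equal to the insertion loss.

4.36 dB

Convert to linear (a loss of L dB is a gain of −L dB): F_i = 10^(NF_i/10), G_i = 10^(G_i,dB/10)
  Stage 1: F_1 = 10^(2.64/10) = 1.837, G_1 = 10^(−2.64/10) = 0.5445
  Stage 2: F_2 = 10^(1.72/10) = 1.486, G_2 = 10^(17.6/10) = 57.54
Friis cascade:
  F = 1.837 + (1.486 − 1)/0.5445 = 2.729
NF = 10 log₁₀(2.729) = 4.36 dB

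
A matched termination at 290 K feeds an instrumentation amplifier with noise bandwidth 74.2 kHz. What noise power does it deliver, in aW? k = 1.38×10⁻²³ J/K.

P_n = kTB = 1.38×10⁻²³ × 290 × 7.42×10⁴ = 2.97×10⁻¹⁶ W = 297 aW

297 aW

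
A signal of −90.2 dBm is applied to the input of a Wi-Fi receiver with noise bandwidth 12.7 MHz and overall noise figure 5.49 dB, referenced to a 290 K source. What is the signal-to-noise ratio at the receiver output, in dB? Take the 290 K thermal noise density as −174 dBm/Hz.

Noise floor: N = −174 + 10 log₁₀(B) + NF
10 log₁₀(1.27×10⁷) = 71.04 dB
N = −174 + 71.04 + 5.49 = −97.47 dBm
SNR = P_sig − N = −90.2 − (−97.47) = 7.27 dB → 7.3 dB

7.3 dB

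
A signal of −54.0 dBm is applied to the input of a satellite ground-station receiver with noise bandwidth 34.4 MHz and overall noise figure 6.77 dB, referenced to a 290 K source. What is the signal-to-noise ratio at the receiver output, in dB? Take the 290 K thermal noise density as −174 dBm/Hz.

37.9 dB

Noise floor: N = −174 + 10 log₁₀(B) + NF
10 log₁₀(3.44×10⁷) = 75.37 dB
N = −174 + 75.37 + 6.77 = −91.86 dBm
SNR = P_sig − N = −54.0 − (−91.86) = 37.86 dB → 37.9 dB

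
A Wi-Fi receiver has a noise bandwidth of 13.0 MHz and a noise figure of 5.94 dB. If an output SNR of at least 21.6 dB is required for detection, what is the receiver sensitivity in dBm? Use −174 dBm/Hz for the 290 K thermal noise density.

Sensitivity = −174 + 10 log₁₀(B) + NF + SNR_min
= −174 + 71.14 + 5.94 + 21.6
= −75.32 dBm → −75.3 dBm

−75.3 dBm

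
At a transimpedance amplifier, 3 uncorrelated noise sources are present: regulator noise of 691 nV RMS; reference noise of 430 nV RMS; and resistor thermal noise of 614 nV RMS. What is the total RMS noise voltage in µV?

Uncorrelated sources add in power (mean-square): V_tot = √(ΣV_i²)
V_tot = √[(6.91×10⁻⁷)² + (4.30×10⁻⁷)² + (6.14×10⁻⁷)²] = 1.02×10⁻⁶ V = 1.02 µV

1.02 µV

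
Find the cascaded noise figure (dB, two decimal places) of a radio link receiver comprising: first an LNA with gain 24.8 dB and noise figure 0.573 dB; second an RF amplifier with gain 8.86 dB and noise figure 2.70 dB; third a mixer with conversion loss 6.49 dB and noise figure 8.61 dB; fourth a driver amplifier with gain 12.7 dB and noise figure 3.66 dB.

0.60 dB

Convert to linear (a loss of L dB is a gain of −L dB): F_i = 10^(NF_i/10), G_i = 10^(G_i,dB/10)
  Stage 1: F_1 = 10^(0.573/10) = 1.141, G_1 = 10^(24.8/10) = 302.0
  Stage 2: F_2 = 10^(2.70/10) = 1.862, G_2 = 10^(8.86/10) = 7.691
  Stage 3: F_3 = 10^(8.61/10) = 7.261, G_3 = 10^(−6.49/10) = 0.2244
  Stage 4: F_4 = 10^(3.66/10) = 2.323, G_4 = 10^(12.7/10) = 18.62
Friis cascade:
  F = 1.141 + (1.862 − 1)/302.0 + (7.261 − 1)/2323 + (2.323 − 1)/521.2 = 1.149
NF = 10 log₁₀(1.149) = 0.60 dB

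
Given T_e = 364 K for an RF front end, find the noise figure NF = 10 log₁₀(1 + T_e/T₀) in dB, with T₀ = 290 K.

3.53 dB

F = 1 + T_e/T₀ = 1 + 364/290 = 2.25517
NF = 10 log₁₀(2.25517) = 3.53 dB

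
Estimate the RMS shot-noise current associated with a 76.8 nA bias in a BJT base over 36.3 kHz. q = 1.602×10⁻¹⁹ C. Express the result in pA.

I_n = √(2qI·B)
2qI·B = 2 × 1.602×10⁻¹⁹ × 7.68×10⁻⁸ × 3.63×10⁴ = 8.93×10⁻²² A²
I_n = √(8.93×10⁻²²) = 2.99×10⁻¹¹ A = 29.9 pA

29.9 pA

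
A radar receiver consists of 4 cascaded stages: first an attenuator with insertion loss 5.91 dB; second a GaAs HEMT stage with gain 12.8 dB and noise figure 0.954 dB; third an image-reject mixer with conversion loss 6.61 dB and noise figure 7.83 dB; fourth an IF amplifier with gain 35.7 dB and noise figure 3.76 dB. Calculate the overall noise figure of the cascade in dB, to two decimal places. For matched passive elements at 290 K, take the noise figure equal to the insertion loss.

8.56 dB

Convert to linear (a loss of L dB is a gain of −L dB): F_i = 10^(NF_i/10), G_i = 10^(G_i,dB/10)
  Stage 1: F_1 = 10^(5.91/10) = 3.899, G_1 = 10^(−5.91/10) = 0.2564
  Stage 2: F_2 = 10^(0.954/10) = 1.246, G_2 = 10^(12.8/10) = 19.05
  Stage 3: F_3 = 10^(7.83/10) = 6.067, G_3 = 10^(−6.61/10) = 0.2183
  Stage 4: F_4 = 10^(3.76/10) = 2.377, G_4 = 10^(35.7/10) = 3715
Friis cascade:
  F = 3.899 + (1.246 − 1)/0.2564 + (6.067 − 1)/4.887 + (2.377 − 1)/1.067 = 7.185
NF = 10 log₁₀(7.185) = 8.56 dB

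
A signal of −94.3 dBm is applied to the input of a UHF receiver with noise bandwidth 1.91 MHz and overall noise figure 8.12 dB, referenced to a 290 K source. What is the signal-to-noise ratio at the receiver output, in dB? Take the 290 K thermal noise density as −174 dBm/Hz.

Noise floor: N = −174 + 10 log₁₀(B) + NF
10 log₁₀(1.91×10⁶) = 62.81 dB
N = −174 + 62.81 + 8.12 = −103.07 dBm
SNR = P_sig − N = −94.3 − (−103.07) = 8.77 dB → 8.8 dB

8.8 dB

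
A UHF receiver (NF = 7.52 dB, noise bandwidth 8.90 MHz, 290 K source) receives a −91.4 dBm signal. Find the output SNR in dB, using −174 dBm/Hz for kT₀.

Noise floor: N = −174 + 10 log₁₀(B) + NF
10 log₁₀(8.90×10⁶) = 69.49 dB
N = −174 + 69.49 + 7.52 = −96.99 dBm
SNR = P_sig − N = −91.4 − (−96.99) = 5.59 dB → 5.6 dB

5.6 dB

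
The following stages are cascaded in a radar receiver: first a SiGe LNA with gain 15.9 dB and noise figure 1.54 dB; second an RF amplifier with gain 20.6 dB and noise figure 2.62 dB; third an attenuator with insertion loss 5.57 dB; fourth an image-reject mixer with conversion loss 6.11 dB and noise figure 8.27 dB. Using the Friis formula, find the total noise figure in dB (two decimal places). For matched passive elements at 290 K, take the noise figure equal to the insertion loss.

1.62 dB

Convert to linear (a loss of L dB is a gain of −L dB): F_i = 10^(NF_i/10), G_i = 10^(G_i,dB/10)
  Stage 1: F_1 = 10^(1.54/10) = 1.426, G_1 = 10^(15.9/10) = 38.90
  Stage 2: F_2 = 10^(2.62/10) = 1.828, G_2 = 10^(20.6/10) = 114.8
  Stage 3: F_3 = 10^(5.57/10) = 3.606, G_3 = 10^(−5.57/10) = 0.2773
  Stage 4: F_4 = 10^(8.27/10) = 6.714, G_4 = 10^(−6.11/10) = 0.2449
Friis cascade:
  F = 1.426 + (1.828 − 1)/38.90 + (3.606 − 1)/4467 + (6.714 − 1)/1239 = 1.452
NF = 10 log₁₀(1.452) = 1.62 dB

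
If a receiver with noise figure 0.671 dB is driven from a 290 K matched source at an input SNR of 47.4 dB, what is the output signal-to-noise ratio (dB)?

46.729 dB

By definition F = SNR_in/SNR_out, so in dB: SNR_out = SNR_in − NF
SNR_out = 47.4 − 0.671 = 46.729 dB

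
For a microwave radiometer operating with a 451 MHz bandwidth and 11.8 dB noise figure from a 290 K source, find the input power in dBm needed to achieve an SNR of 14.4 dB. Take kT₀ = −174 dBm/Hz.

−61.3 dBm

Sensitivity = −174 + 10 log₁₀(B) + NF + SNR_min
= −174 + 86.54 + 11.8 + 14.4
= −61.26 dBm → −61.3 dBm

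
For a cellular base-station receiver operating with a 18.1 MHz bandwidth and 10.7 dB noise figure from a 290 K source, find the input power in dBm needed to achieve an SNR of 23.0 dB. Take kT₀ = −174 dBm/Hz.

−67.7 dBm

Sensitivity = −174 + 10 log₁₀(B) + NF + SNR_min
= −174 + 72.58 + 10.7 + 23.0
= −67.72 dBm → −67.7 dBm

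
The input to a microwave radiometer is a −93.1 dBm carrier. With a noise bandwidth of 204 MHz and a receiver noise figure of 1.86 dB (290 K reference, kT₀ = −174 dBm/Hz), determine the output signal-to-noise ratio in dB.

Noise floor: N = −174 + 10 log₁₀(B) + NF
10 log₁₀(2.04×10⁸) = 83.1 dB
N = −174 + 83.1 + 1.86 = −89.04 dBm
SNR = P_sig − N = −93.1 − (−89.04) = −4.06 dB → −4.1 dB

−4.1 dB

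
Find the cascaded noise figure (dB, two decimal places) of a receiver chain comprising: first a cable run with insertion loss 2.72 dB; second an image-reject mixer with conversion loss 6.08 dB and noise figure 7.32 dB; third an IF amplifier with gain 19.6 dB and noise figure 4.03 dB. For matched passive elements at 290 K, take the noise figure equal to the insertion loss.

Convert to linear (a loss of L dB is a gain of −L dB): F_i = 10^(NF_i/10), G_i = 10^(G_i,dB/10)
  Stage 1: F_1 = 10^(2.72/10) = 1.871, G_1 = 10^(−2.72/10) = 0.5346
  Stage 2: F_2 = 10^(7.32/10) = 5.395, G_2 = 10^(−6.08/10) = 0.2466
  Stage 3: F_3 = 10^(4.03/10) = 2.529, G_3 = 10^(19.6/10) = 91.20
Friis cascade:
  F = 1.871 + (5.395 − 1)/0.5346 + (2.529 − 1)/0.1318 = 21.69
NF = 10 log₁₀(21.69) = 13.36 dB

13.36 dB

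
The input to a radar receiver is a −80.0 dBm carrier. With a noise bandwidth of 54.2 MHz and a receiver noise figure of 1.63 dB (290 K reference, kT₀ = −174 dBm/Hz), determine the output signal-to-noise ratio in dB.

Noise floor: N = −174 + 10 log₁₀(B) + NF
10 log₁₀(5.42×10⁷) = 77.34 dB
N = −174 + 77.34 + 1.63 = −95.03 dBm
SNR = P_sig − N = −80.0 − (−95.03) = 15.03 dB → 15.0 dB

15.0 dB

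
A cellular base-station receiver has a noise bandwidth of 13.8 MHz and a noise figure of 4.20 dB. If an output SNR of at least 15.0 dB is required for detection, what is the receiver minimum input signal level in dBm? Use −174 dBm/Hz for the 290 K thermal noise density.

−83.4 dBm

Sensitivity = −174 + 10 log₁₀(B) + NF + SNR_min
= −174 + 71.4 + 4.20 + 15.0
= −83.40 dBm → −83.4 dBm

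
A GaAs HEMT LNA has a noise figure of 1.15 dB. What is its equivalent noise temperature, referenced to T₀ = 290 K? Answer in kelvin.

F = 10^(1.15/10) = 1.30317
T_e = (F − 1)·T₀ = (1.30317 − 1) × 290 = 87.9 K

87.9 K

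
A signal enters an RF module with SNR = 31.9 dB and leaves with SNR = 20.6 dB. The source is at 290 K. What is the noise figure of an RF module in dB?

11.3 dB

NF (dB) = SNR_in(dB) − SNR_out(dB) when the source is at T₀
NF = 31.9 − 20.6 = 11.3 dB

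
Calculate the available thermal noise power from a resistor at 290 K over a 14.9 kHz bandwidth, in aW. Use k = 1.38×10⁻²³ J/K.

P_n = kTB = 1.38×10⁻²³ × 290 × 1.49×10⁴ = 5.96×10⁻¹⁷ W = 59.6 aW

59.6 aW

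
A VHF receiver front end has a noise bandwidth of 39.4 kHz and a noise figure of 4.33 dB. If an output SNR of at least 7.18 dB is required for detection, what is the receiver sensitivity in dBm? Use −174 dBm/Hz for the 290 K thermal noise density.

Sensitivity = −174 + 10 log₁₀(B) + NF + SNR_min
= −174 + 45.95 + 4.33 + 7.18
= −116.54 dBm → −116.5 dBm

−116.5 dBm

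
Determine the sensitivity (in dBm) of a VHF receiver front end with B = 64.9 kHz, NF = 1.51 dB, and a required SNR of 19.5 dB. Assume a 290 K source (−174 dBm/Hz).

Sensitivity = −174 + 10 log₁₀(B) + NF + SNR_min
= −174 + 48.12 + 1.51 + 19.5
= −104.87 dBm → −104.9 dBm

−104.9 dBm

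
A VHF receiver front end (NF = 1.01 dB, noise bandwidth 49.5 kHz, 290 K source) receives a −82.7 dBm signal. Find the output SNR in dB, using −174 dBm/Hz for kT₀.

Noise floor: N = −174 + 10 log₁₀(B) + NF
10 log₁₀(4.95×10⁴) = 46.95 dB
N = −174 + 46.95 + 1.01 = −126.04 dBm
SNR = P_sig − N = −82.7 − (−126.04) = 43.34 dB → 43.3 dB

43.3 dB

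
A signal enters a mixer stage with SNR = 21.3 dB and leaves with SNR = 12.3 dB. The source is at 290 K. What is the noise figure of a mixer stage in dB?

9.0 dB

NF (dB) = SNR_in(dB) − SNR_out(dB) when the source is at T₀
NF = 21.3 − 12.3 = 9.0 dB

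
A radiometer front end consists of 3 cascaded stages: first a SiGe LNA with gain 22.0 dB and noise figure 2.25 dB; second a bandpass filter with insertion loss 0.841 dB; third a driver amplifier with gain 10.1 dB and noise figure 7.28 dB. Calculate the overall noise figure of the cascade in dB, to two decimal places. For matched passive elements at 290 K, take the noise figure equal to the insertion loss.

2.34 dB

Convert to linear (a loss of L dB is a gain of −L dB): F_i = 10^(NF_i/10), G_i = 10^(G_i,dB/10)
  Stage 1: F_1 = 10^(2.25/10) = 1.679, G_1 = 10^(22.0/10) = 158.5
  Stage 2: F_2 = 10^(0.841/10) = 1.214, G_2 = 10^(−0.841/10) = 0.8239
  Stage 3: F_3 = 10^(7.28/10) = 5.346, G_3 = 10^(10.1/10) = 10.23
Friis cascade:
  F = 1.679 + (1.214 − 1)/158.5 + (5.346 − 1)/130.6 = 1.713
NF = 10 log₁₀(1.713) = 2.34 dB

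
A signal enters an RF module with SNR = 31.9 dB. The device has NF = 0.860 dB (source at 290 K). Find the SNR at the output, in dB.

31.040 dB

By definition F = SNR_in/SNR_out, so in dB: SNR_out = SNR_in − NF
SNR_out = 31.9 − 0.860 = 31.040 dB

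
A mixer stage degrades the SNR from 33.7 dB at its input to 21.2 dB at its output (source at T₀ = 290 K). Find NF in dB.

12.5 dB

NF (dB) = SNR_in(dB) − SNR_out(dB) when the source is at T₀
NF = 33.7 − 21.2 = 12.5 dB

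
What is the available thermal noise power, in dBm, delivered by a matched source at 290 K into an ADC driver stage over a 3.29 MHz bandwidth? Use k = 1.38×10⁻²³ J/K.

P_n = kTB = 1.38×10⁻²³ × 290 × 3.29×10⁶ = 1.32×10⁻¹⁴ W
In dBm: 10 log₁₀(1.32×10⁻¹⁴ / 10⁻³) = −108.8 dBm

−108.8 dBm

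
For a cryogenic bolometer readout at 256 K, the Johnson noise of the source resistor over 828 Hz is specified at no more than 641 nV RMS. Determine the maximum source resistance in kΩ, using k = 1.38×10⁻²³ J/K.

Johnson–Nyquist: V_n = √(4kTRB) ⇒ R = V_n² / (4kTB)
4kTB = 4 × 1.38×10⁻²³ × 256 × 8.28×10² = 1.17×10⁻¹⁷
R = (6.41×10⁻⁷)² / 1.17×10⁻¹⁷ = 3.51×10⁴ Ω = 35.1 kΩ

35.1 kΩ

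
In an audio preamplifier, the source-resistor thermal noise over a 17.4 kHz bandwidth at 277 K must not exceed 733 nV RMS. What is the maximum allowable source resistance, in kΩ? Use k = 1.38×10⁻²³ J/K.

Johnson–Nyquist: V_n = √(4kTRB) ⇒ R = V_n² / (4kTB)
4kTB = 4 × 1.38×10⁻²³ × 277 × 1.74×10⁴ = 2.66×10⁻¹⁶
R = (7.33×10⁻⁷)² / 2.66×10⁻¹⁶ = 2.02×10³ Ω = 2.02 kΩ

2.02 kΩ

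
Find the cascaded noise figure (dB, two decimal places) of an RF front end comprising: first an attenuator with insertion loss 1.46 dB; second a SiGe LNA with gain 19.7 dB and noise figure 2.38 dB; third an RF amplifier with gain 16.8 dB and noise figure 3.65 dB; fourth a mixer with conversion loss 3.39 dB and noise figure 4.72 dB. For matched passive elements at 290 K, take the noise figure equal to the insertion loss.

3.88 dB

Convert to linear (a loss of L dB is a gain of −L dB): F_i = 10^(NF_i/10), G_i = 10^(G_i,dB/10)
  Stage 1: F_1 = 10^(1.46/10) = 1.400, G_1 = 10^(−1.46/10) = 0.7145
  Stage 2: F_2 = 10^(2.38/10) = 1.730, G_2 = 10^(19.7/10) = 93.33
  Stage 3: F_3 = 10^(3.65/10) = 2.317, G_3 = 10^(16.8/10) = 47.86
  Stage 4: F_4 = 10^(4.72/10) = 2.965, G_4 = 10^(−3.39/10) = 0.4581
Friis cascade:
  F = 1.400 + (1.730 − 1)/0.7145 + (2.317 − 1)/66.68 + (2.965 − 1)/3192 = 2.441
NF = 10 log₁₀(2.441) = 3.88 dB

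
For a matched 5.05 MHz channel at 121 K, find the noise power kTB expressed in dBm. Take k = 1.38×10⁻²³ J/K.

P_n = kTB = 1.38×10⁻²³ × 121 × 5.05×10⁶ = 8.43×10⁻¹⁵ W
In dBm: 10 log₁₀(8.43×10⁻¹⁵ / 10⁻³) = −110.7 dBm

−110.7 dBm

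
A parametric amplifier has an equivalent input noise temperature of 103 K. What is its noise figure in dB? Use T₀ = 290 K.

F = 1 + T_e/T₀ = 1 + 103/290 = 1.35517
NF = 10 log₁₀(1.35517) = 1.32 dB

1.32 dB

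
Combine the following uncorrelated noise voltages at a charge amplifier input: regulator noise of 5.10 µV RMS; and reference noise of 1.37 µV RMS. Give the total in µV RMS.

5.28 µV

Uncorrelated sources add in power (mean-square): V_tot = √(ΣV_i²)
V_tot = √[(5.10×10⁻⁶)² + (1.37×10⁻⁶)²] = 5.28×10⁻⁶ V = 5.28 µV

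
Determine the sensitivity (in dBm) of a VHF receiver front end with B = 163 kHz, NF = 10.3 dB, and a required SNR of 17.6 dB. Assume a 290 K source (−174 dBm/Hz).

−94.0 dBm

Sensitivity = −174 + 10 log₁₀(B) + NF + SNR_min
= −174 + 52.12 + 10.3 + 17.6
= −93.98 dBm → −94.0 dBm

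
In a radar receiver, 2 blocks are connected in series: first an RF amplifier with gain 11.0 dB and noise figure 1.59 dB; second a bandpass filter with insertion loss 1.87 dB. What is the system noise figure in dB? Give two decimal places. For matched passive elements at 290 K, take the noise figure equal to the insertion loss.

Convert to linear (a loss of L dB is a gain of −L dB): F_i = 10^(NF_i/10), G_i = 10^(G_i,dB/10)
  Stage 1: F_1 = 10^(1.59/10) = 1.442, G_1 = 10^(11.0/10) = 12.59
  Stage 2: F_2 = 10^(1.87/10) = 1.538, G_2 = 10^(−1.87/10) = 0.6501
Friis cascade:
  F = 1.442 + (1.538 − 1)/12.59 = 1.485
NF = 10 log₁₀(1.485) = 1.72 dB

1.72 dB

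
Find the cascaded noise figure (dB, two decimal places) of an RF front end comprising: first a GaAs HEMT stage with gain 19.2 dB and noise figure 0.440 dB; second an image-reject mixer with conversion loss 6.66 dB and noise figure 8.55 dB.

0.72 dB

Convert to linear (a loss of L dB is a gain of −L dB): F_i = 10^(NF_i/10), G_i = 10^(G_i,dB/10)
  Stage 1: F_1 = 10^(0.440/10) = 1.107, G_1 = 10^(19.2/10) = 83.18
  Stage 2: F_2 = 10^(8.55/10) = 7.161, G_2 = 10^(−6.66/10) = 0.2158
Friis cascade:
  F = 1.107 + (7.161 − 1)/83.18 = 1.181
NF = 10 log₁₀(1.181) = 0.72 dB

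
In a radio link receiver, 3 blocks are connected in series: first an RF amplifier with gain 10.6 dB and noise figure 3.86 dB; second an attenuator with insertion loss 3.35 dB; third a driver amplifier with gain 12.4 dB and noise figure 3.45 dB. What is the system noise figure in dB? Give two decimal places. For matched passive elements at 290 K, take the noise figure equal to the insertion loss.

Convert to linear (a loss of L dB is a gain of −L dB): F_i = 10^(NF_i/10), G_i = 10^(G_i,dB/10)
  Stage 1: F_1 = 10^(3.86/10) = 2.432, G_1 = 10^(10.6/10) = 11.48
  Stage 2: F_2 = 10^(3.35/10) = 2.163, G_2 = 10^(−3.35/10) = 0.4624
  Stage 3: F_3 = 10^(3.45/10) = 2.213, G_3 = 10^(12.4/10) = 17.38
Friis cascade:
  F = 2.432 + (2.163 − 1)/11.48 + (2.213 − 1)/5.309 = 2.762
NF = 10 log₁₀(2.762) = 4.41 dB

4.41 dB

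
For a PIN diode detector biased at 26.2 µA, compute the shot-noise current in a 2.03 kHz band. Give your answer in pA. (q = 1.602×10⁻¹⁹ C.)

I_n = √(2qI·B)
2qI·B = 2 × 1.602×10⁻¹⁹ × 2.62×10⁻⁵ × 2.03×10³ = 1.70×10⁻²⁰ A²
I_n = √(1.70×10⁻²⁰) = 1.31×10⁻¹⁰ A = 131 pA

131 pA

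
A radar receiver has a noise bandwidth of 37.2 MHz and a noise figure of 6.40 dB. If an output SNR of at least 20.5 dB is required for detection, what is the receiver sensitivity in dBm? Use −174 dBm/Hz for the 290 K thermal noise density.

Sensitivity = −174 + 10 log₁₀(B) + NF + SNR_min
= −174 + 75.71 + 6.40 + 20.5
= −71.39 dBm → −71.4 dBm

−71.4 dBm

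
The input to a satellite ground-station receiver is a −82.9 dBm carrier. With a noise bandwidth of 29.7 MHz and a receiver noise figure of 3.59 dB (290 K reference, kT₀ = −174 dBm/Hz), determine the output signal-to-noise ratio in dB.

12.8 dB

Noise floor: N = −174 + 10 log₁₀(B) + NF
10 log₁₀(2.97×10⁷) = 74.73 dB
N = −174 + 74.73 + 3.59 = −95.68 dBm
SNR = P_sig − N = −82.9 − (−95.68) = 12.78 dB → 12.8 dB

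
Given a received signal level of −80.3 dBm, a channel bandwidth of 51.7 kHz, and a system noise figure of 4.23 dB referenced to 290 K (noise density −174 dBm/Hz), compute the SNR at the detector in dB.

42.3 dB

Noise floor: N = −174 + 10 log₁₀(B) + NF
10 log₁₀(5.17×10⁴) = 47.13 dB
N = −174 + 47.13 + 4.23 = −122.64 dBm
SNR = P_sig − N = −80.3 − (−122.64) = 42.34 dB → 42.3 dB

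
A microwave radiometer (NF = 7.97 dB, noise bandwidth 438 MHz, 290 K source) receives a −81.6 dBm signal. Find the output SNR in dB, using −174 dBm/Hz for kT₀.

Noise floor: N = −174 + 10 log₁₀(B) + NF
10 log₁₀(4.38×10⁸) = 86.41 dB
N = −174 + 86.41 + 7.97 = −79.62 dBm
SNR = P_sig − N = −81.6 − (−79.62) = −1.98 dB → −2.0 dB

−2.0 dB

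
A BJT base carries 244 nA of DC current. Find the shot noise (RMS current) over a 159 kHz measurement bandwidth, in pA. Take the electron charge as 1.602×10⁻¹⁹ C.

111 pA

I_n = √(2qI·B)
2qI·B = 2 × 1.602×10⁻¹⁹ × 2.44×10⁻⁷ × 1.59×10⁵ = 1.24×10⁻²⁰ A²
I_n = √(1.24×10⁻²⁰) = 1.11×10⁻¹⁰ A = 111 pA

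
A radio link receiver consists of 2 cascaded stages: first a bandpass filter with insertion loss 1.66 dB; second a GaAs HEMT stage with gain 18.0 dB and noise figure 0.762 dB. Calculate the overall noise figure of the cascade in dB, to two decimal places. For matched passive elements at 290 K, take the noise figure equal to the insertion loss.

2.42 dB

Convert to linear (a loss of L dB is a gain of −L dB): F_i = 10^(NF_i/10), G_i = 10^(G_i,dB/10)
  Stage 1: F_1 = 10^(1.66/10) = 1.466, G_1 = 10^(−1.66/10) = 0.6823
  Stage 2: F_2 = 10^(0.762/10) = 1.192, G_2 = 10^(18.0/10) = 63.10
Friis cascade:
  F = 1.466 + (1.192 − 1)/0.6823 = 1.747
NF = 10 log₁₀(1.747) = 2.42 dB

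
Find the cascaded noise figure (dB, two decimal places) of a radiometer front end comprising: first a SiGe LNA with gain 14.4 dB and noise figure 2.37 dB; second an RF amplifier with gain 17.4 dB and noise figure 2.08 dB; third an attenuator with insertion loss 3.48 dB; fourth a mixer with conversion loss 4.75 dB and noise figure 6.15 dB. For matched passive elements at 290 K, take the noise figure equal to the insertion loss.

Convert to linear (a loss of L dB is a gain of −L dB): F_i = 10^(NF_i/10), G_i = 10^(G_i,dB/10)
  Stage 1: F_1 = 10^(2.37/10) = 1.726, G_1 = 10^(14.4/10) = 27.54
  Stage 2: F_2 = 10^(2.08/10) = 1.614, G_2 = 10^(17.4/10) = 54.95
  Stage 3: F_3 = 10^(3.48/10) = 2.228, G_3 = 10^(−3.48/10) = 0.4487
  Stage 4: F_4 = 10^(6.15/10) = 4.121, G_4 = 10^(−4.75/10) = 0.3350
Friis cascade:
  F = 1.726 + (1.614 − 1)/27.54 + (2.228 − 1)/1514 + (4.121 − 1)/679.2 = 1.754
NF = 10 log₁₀(1.754) = 2.44 dB

2.44 dB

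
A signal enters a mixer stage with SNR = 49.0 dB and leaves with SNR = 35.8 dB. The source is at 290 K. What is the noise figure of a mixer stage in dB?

NF (dB) = SNR_in(dB) − SNR_out(dB) when the source is at T₀
NF = 49.0 − 35.8 = 13.2 dB

13.2 dB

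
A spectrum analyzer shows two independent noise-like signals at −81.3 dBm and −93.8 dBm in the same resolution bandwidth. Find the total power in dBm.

Convert to linear, add, convert back:
P₁ = 7.41×10⁻¹² W, P₂ = 4.17×10⁻¹³ W
P_tot = 7.83×10⁻¹² W → 10 log₁₀(P_tot / 10⁻³) = −81.1 dBm

−81.1 dBm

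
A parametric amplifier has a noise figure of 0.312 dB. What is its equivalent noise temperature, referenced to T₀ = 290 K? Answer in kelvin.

21.6 K

F = 10^(0.312/10) = 1.07448
T_e = (F − 1)·T₀ = (1.07448 − 1) × 290 = 21.6 K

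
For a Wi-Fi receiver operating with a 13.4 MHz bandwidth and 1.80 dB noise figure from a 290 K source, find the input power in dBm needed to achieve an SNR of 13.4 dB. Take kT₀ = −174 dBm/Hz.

−87.5 dBm

Sensitivity = −174 + 10 log₁₀(B) + NF + SNR_min
= −174 + 71.27 + 1.80 + 13.4
= −87.53 dBm → −87.5 dBm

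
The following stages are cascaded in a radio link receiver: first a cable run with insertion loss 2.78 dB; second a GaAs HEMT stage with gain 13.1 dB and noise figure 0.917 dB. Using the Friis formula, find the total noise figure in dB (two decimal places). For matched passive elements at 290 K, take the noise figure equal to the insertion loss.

Convert to linear (a loss of L dB is a gain of −L dB): F_i = 10^(NF_i/10), G_i = 10^(G_i,dB/10)
  Stage 1: F_1 = 10^(2.78/10) = 1.897, G_1 = 10^(−2.78/10) = 0.5272
  Stage 2: F_2 = 10^(0.917/10) = 1.235, G_2 = 10^(13.1/10) = 20.42
Friis cascade:
  F = 1.897 + (1.235 − 1)/0.5272 = 2.343
NF = 10 log₁₀(2.343) = 3.70 dB

3.70 dB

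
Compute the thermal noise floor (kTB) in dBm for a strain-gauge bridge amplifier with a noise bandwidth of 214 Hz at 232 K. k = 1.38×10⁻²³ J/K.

P_n = kTB = 1.38×10⁻²³ × 232 × 2.14×10² = 6.85×10⁻¹⁹ W
In dBm: 10 log₁₀(6.85×10⁻¹⁹ / 10⁻³) = −151.6 dBm

−151.6 dBm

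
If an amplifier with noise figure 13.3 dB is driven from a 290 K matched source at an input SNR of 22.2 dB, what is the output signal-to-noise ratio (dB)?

8.9 dB

By definition F = SNR_in/SNR_out, so in dB: SNR_out = SNR_in − NF
SNR_out = 22.2 − 13.3 = 8.9 dB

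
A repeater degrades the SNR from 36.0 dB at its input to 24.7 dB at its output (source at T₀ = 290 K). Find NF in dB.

NF (dB) = SNR_in(dB) − SNR_out(dB) when the source is at T₀
NF = 36.0 − 24.7 = 11.3 dB

11.3 dB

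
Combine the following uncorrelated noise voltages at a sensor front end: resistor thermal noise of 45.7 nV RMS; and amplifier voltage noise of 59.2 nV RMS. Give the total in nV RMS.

Uncorrelated sources add in power (mean-square): V_tot = √(ΣV_i²)
V_tot = √[(4.57×10⁻⁸)² + (5.92×10⁻⁸)²] = 7.48×10⁻⁸ V = 74.8 nV

74.8 nV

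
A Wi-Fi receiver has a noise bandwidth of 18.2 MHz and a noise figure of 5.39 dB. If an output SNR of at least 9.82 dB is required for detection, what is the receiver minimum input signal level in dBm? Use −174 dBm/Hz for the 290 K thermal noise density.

Sensitivity = −174 + 10 log₁₀(B) + NF + SNR_min
= −174 + 72.6 + 5.39 + 9.82
= −86.19 dBm → −86.2 dBm

−86.2 dBm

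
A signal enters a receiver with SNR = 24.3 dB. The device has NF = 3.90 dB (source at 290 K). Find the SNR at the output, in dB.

20.40 dB

By definition F = SNR_in/SNR_out, so in dB: SNR_out = SNR_in − NF
SNR_out = 24.3 − 3.90 = 20.40 dB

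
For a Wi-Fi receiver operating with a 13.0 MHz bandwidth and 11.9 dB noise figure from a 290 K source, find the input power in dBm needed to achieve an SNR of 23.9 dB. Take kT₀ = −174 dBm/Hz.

Sensitivity = −174 + 10 log₁₀(B) + NF + SNR_min
= −174 + 71.14 + 11.9 + 23.9
= −67.06 dBm → −67.1 dBm

−67.1 dBm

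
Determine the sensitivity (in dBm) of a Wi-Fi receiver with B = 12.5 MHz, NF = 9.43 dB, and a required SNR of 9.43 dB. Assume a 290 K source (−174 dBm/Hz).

−84.2 dBm

Sensitivity = −174 + 10 log₁₀(B) + NF + SNR_min
= −174 + 70.97 + 9.43 + 9.43
= −84.17 dBm → −84.2 dBm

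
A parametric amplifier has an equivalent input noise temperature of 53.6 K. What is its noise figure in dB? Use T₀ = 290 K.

F = 1 + T_e/T₀ = 1 + 53.6/290 = 1.18483
NF = 10 log₁₀(1.18483) = 0.737 dB

0.737 dB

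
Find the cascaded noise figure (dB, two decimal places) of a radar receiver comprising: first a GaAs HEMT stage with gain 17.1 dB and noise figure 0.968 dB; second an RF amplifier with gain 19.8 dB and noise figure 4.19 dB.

1.08 dB

Convert to linear (a loss of L dB is a gain of −L dB): F_i = 10^(NF_i/10), G_i = 10^(G_i,dB/10)
  Stage 1: F_1 = 10^(0.968/10) = 1.250, G_1 = 10^(17.1/10) = 51.29
  Stage 2: F_2 = 10^(4.19/10) = 2.624, G_2 = 10^(19.8/10) = 95.50
Friis cascade:
  F = 1.250 + (2.624 − 1)/51.29 = 1.281
NF = 10 log₁₀(1.281) = 1.08 dB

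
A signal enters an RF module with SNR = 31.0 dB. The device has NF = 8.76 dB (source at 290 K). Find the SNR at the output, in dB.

By definition F = SNR_in/SNR_out, so in dB: SNR_out = SNR_in − NF
SNR_out = 31.0 − 8.76 = 22.24 dB

22.24 dB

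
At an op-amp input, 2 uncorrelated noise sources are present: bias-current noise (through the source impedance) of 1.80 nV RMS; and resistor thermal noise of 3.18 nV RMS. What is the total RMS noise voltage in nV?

3.65 nV

Uncorrelated sources add in power (mean-square): V_tot = √(ΣV_i²)
V_tot = √[(1.80×10⁻⁹)² + (3.18×10⁻⁹)²] = 3.65×10⁻⁹ V = 3.65 nV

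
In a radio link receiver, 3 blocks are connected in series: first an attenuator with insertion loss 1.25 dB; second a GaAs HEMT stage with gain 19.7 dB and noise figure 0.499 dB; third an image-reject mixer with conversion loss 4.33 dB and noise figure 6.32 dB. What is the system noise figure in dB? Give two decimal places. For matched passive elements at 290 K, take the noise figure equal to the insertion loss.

Convert to linear (a loss of L dB is a gain of −L dB): F_i = 10^(NF_i/10), G_i = 10^(G_i,dB/10)
  Stage 1: F_1 = 10^(1.25/10) = 1.334, G_1 = 10^(−1.25/10) = 0.7499
  Stage 2: F_2 = 10^(0.499/10) = 1.122, G_2 = 10^(19.7/10) = 93.33
  Stage 3: F_3 = 10^(6.32/10) = 4.285, G_3 = 10^(−4.33/10) = 0.3690
Friis cascade:
  F = 1.334 + (1.122 − 1)/0.7499 + (4.285 − 1)/69.98 = 1.543
NF = 10 log₁₀(1.543) = 1.88 dB

1.88 dB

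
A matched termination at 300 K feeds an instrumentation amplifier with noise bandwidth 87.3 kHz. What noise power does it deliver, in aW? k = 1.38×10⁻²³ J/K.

P_n = kTB = 1.38×10⁻²³ × 300 × 8.73×10⁴ = 3.61×10⁻¹⁶ W = 361 aW

361 aW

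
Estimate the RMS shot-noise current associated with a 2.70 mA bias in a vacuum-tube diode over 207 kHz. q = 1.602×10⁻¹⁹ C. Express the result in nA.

I_n = √(2qI·B)
2qI·B = 2 × 1.602×10⁻¹⁹ × 2.70×10⁻³ × 2.07×10⁵ = 1.79×10⁻¹⁶ A²
I_n = √(1.79×10⁻¹⁶) = 1.34×10⁻⁸ A = 13.4 nA

13.4 nA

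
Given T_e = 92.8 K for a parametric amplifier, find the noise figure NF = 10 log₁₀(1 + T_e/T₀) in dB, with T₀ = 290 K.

F = 1 + T_e/T₀ = 1 + 92.8/290 = 1.32
NF = 10 log₁₀(1.32) = 1.21 dB

1.21 dB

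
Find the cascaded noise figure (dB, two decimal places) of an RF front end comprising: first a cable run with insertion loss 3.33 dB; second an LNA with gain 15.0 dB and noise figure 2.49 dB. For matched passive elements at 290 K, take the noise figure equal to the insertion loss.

5.82 dB

Convert to linear (a loss of L dB is a gain of −L dB): F_i = 10^(NF_i/10), G_i = 10^(G_i,dB/10)
  Stage 1: F_1 = 10^(3.33/10) = 2.153, G_1 = 10^(−3.33/10) = 0.4645
  Stage 2: F_2 = 10^(2.49/10) = 1.774, G_2 = 10^(15.0/10) = 31.62
Friis cascade:
  F = 2.153 + (1.774 − 1)/0.4645 = 3.819
NF = 10 log₁₀(3.819) = 5.82 dB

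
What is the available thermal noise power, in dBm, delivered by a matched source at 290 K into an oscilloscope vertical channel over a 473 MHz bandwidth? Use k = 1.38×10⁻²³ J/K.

P_n = kTB = 1.38×10⁻²³ × 290 × 4.73×10⁸ = 1.89×10⁻¹² W
In dBm: 10 log₁₀(1.89×10⁻¹² / 10⁻³) = −87.2 dBm

−87.2 dBm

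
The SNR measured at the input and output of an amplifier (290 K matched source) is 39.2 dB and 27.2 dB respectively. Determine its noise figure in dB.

12.0 dB

NF (dB) = SNR_in(dB) − SNR_out(dB) when the source is at T₀
NF = 39.2 − 27.2 = 12.0 dB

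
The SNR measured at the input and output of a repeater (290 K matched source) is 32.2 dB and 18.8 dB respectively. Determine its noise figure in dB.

13.4 dB

NF (dB) = SNR_in(dB) − SNR_out(dB) when the source is at T₀
NF = 32.2 − 18.8 = 13.4 dB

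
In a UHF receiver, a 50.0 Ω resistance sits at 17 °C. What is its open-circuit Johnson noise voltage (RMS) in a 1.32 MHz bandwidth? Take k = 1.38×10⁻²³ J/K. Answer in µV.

1.03 µV

T = 17 °C + 273.15 = 290.15 K
V_n = √(4kTRB)
4kTRB = 4 × 1.38×10⁻²³ × 290.15 × 5.00×10¹ × 1.32×10⁶ = 1.06×10⁻¹² V²
V_n = √(1.06×10⁻¹²) = 1.03×10⁻⁶ V = 1.03 µV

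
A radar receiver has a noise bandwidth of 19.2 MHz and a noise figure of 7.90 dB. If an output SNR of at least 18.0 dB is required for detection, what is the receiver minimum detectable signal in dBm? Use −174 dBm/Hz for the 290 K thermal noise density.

−75.3 dBm

Sensitivity = −174 + 10 log₁₀(B) + NF + SNR_min
= −174 + 72.83 + 7.90 + 18.0
= −75.27 dBm → −75.3 dBm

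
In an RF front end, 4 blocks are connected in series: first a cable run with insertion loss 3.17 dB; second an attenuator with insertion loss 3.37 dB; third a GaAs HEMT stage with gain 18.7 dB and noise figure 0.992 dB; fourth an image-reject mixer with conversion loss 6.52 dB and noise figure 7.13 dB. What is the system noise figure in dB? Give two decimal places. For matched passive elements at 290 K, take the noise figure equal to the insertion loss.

7.72 dB

Convert to linear (a loss of L dB is a gain of −L dB): F_i = 10^(NF_i/10), G_i = 10^(G_i,dB/10)
  Stage 1: F_1 = 10^(3.17/10) = 2.075, G_1 = 10^(−3.17/10) = 0.4819
  Stage 2: F_2 = 10^(3.37/10) = 2.173, G_2 = 10^(−3.37/10) = 0.4603
  Stage 3: F_3 = 10^(0.992/10) = 1.257, G_3 = 10^(18.7/10) = 74.13
  Stage 4: F_4 = 10^(7.13/10) = 5.164, G_4 = 10^(−6.52/10) = 0.2228
Friis cascade:
  F = 2.075 + (2.173 − 1)/0.4819 + (1.257 − 1)/0.2218 + (5.164 − 1)/16.44 = 5.918
NF = 10 log₁₀(5.918) = 7.72 dB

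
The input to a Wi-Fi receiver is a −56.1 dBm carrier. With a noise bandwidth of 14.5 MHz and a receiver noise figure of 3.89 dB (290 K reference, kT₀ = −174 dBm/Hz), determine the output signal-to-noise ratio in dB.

42.4 dB

Noise floor: N = −174 + 10 log₁₀(B) + NF
10 log₁₀(1.45×10⁷) = 71.61 dB
N = −174 + 71.61 + 3.89 = −98.50 dBm
SNR = P_sig − N = −56.1 − (−98.50) = 42.40 dB → 42.4 dB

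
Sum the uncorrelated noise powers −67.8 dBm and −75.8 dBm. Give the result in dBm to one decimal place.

−67.2 dBm

Convert to linear, add, convert back:
P₁ = 1.66×10⁻¹⁰ W, P₂ = 2.63×10⁻¹¹ W
P_tot = 1.92×10⁻¹⁰ W → 10 log₁₀(P_tot / 10⁻³) = −67.2 dBm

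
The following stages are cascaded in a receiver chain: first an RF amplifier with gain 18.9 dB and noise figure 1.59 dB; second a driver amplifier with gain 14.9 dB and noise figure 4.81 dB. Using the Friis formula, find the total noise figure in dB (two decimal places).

Convert to linear (a loss of L dB is a gain of −L dB): F_i = 10^(NF_i/10), G_i = 10^(G_i,dB/10)
  Stage 1: F_1 = 10^(1.59/10) = 1.442, G_1 = 10^(18.9/10) = 77.62
  Stage 2: F_2 = 10^(4.81/10) = 3.027, G_2 = 10^(14.9/10) = 30.90
Friis cascade:
  F = 1.442 + (3.027 − 1)/77.62 = 1.468
NF = 10 log₁₀(1.468) = 1.67 dB

1.67 dB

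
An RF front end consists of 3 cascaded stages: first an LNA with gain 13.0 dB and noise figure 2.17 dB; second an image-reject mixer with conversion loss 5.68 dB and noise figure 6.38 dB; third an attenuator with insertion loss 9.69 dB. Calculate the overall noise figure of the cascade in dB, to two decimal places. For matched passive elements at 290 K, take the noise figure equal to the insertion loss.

5.26 dB

Convert to linear (a loss of L dB is a gain of −L dB): F_i = 10^(NF_i/10), G_i = 10^(G_i,dB/10)
  Stage 1: F_1 = 10^(2.17/10) = 1.648, G_1 = 10^(13.0/10) = 19.95
  Stage 2: F_2 = 10^(6.38/10) = 4.345, G_2 = 10^(−5.68/10) = 0.2704
  Stage 3: F_3 = 10^(9.69/10) = 9.311, G_3 = 10^(−9.69/10) = 0.1074
Friis cascade:
  F = 1.648 + (4.345 − 1)/19.95 + (9.311 − 1)/5.395 = 3.356
NF = 10 log₁₀(3.356) = 5.26 dB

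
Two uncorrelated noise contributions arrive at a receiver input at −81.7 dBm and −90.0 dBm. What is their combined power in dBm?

Convert to linear, add, convert back:
P₁ = 6.76×10⁻¹² W, P₂ = 1.00×10⁻¹² W
P_tot = 7.76×10⁻¹² W → 10 log₁₀(P_tot / 10⁻³) = −81.1 dBm

−81.1 dBm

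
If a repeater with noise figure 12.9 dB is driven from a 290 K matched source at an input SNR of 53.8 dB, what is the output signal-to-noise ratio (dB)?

By definition F = SNR_in/SNR_out, so in dB: SNR_out = SNR_in − NF
SNR_out = 53.8 − 12.9 = 40.9 dB

40.9 dB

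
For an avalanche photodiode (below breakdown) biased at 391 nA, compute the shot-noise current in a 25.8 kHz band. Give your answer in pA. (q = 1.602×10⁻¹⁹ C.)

56.9 pA

I_n = √(2qI·B)
2qI·B = 2 × 1.602×10⁻¹⁹ × 3.91×10⁻⁷ × 2.58×10⁴ = 3.23×10⁻²¹ A²
I_n = √(3.23×10⁻²¹) = 5.69×10⁻¹¹ A = 56.9 pA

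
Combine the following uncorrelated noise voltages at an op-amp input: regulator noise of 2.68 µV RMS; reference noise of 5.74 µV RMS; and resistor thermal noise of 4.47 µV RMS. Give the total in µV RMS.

Uncorrelated sources add in power (mean-square): V_tot = √(ΣV_i²)
V_tot = √[(2.68×10⁻⁶)² + (5.74×10⁻⁶)² + (4.47×10⁻⁶)²] = 7.75×10⁻⁶ V = 7.75 µV

7.75 µV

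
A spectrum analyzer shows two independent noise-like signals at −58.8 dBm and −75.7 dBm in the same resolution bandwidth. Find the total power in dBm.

−58.7 dBm

Convert to linear, add, convert back:
P₁ = 1.32×10⁻⁹ W, P₂ = 2.69×10⁻¹¹ W
P_tot = 1.35×10⁻⁹ W → 10 log₁₀(P_tot / 10⁻³) = −58.7 dBm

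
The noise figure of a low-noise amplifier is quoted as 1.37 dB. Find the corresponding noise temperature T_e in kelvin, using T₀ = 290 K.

F = 10^(1.37/10) = 1.37088
T_e = (F − 1)·T₀ = (1.37088 − 1) × 290 = 108 K

108 K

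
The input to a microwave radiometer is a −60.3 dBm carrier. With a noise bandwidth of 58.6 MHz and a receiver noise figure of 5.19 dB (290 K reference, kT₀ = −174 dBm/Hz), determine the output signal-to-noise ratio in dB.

30.8 dB

Noise floor: N = −174 + 10 log₁₀(B) + NF
10 log₁₀(5.86×10⁷) = 77.68 dB
N = −174 + 77.68 + 5.19 = −91.13 dBm
SNR = P_sig − N = −60.3 − (−91.13) = 30.83 dB → 30.8 dB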